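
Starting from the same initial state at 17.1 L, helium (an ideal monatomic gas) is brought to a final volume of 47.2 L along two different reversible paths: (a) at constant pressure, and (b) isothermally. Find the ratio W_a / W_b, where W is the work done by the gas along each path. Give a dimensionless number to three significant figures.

W_a / W_b ≈ 1.73

Path (a) isobaric: W = P₁(V₂ − V₁) → W_a/(P₁V₁) = 1.76.
Path (b) isothermal: W = P₁V₁ ln(V₂/V₁) → W_b/(P₁V₁) = 1.015.
W_a / W_b = 1.76 / 1.015 = 1.734.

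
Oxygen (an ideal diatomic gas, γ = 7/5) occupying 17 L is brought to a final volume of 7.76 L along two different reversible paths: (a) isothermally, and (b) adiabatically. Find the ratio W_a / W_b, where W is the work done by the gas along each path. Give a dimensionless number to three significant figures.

Path (a) isothermal: W = P₁V₁ ln(V₂/V₁) → W_a/(P₁V₁) = -0.7842.
Path (b) adiabatic: W = P₁V₁(1 − (V₁/V₂)^(γ−1))/(γ−1) → W_b/(P₁V₁) = -0.9212.
W_a / W_b = -0.7842 / -0.9212 = 0.8513.

W_a / W_b ≈ 0.851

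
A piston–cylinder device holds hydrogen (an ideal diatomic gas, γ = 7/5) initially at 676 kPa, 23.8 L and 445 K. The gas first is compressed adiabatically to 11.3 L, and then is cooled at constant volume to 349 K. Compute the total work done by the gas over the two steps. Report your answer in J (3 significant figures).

W_total ≈ -14000 J

Step 1 (adiabatic): W = (P₁V₁ − P₂V₂)/(γ−1) = (16089 − 21673)/0.4 = -13961 J.
Step 2 (isochoric): W = 0 (constant volume).
W_total = -13961 + 0 = -13961 J.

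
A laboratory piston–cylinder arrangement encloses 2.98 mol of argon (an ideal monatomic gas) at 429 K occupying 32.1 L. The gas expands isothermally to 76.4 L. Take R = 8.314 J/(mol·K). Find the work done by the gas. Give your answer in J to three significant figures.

Isothermal: W = nRT ln(V₂/V₁).
W = (2.98)(8.314)(429) × ln(76.4/32.1)
  = 10629 × 0.8671
W_by_gas = 9217 J.

W ≈ 9220 J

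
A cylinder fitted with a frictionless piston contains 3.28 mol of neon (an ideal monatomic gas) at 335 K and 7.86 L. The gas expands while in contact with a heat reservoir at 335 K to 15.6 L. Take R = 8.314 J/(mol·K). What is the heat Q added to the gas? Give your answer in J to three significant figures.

Isothermal ⇒ ΔU = 0, so Q = W = nRT ln(V₂/V₁).
Q = (3.28)(8.314)(335) ln(15.6/7.86) = 9135 × 0.6855 = 6262 J.

Q ≈ 6260 J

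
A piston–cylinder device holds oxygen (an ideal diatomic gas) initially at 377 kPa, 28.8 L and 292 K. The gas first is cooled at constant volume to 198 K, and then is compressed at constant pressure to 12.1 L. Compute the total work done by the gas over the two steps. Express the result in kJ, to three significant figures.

W_total ≈ -4.27 kJ

Step 1 (isochoric): W = 0 (constant volume).
After step 1: P = 255.6 kPa (V unchanged).
Step 2 (isobaric): W = PΔV = (255.6 kPa)(12.1 − 28.8 L) = -4269 J.
W_total = 0 − 4269 = -4269 J.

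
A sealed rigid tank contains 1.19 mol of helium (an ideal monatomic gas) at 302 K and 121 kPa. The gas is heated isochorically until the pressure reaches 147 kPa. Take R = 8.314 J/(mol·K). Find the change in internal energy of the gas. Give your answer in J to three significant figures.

ΔU ≈ 963 J

Constant volume ⇒ W = 0, so Q = ΔU = nCᵥΔT with Cᵥ = 3R/2 = 12.47 J/(mol·K).
At constant V, T₂/T₁ = P₂/P₁ ⇒ ΔT = T₁(P₂/P₁ − 1) = 302·(147/121 − 1) = 64.89 K.
ΔU = (1.19)(12.47)(64.89) = 963 J.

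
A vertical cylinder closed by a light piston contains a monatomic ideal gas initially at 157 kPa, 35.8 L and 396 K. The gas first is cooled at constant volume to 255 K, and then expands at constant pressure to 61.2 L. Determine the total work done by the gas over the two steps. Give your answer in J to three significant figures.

Step 1 (isochoric): W = 0 (constant volume).
After step 1: P = 101.1 kPa (V unchanged).
Step 2 (isobaric): W = PΔV = (101.1 kPa)(61.2 − 35.8 L) = 2568 J.
W_total = 0 + 2568 = 2568 J.

W_total ≈ 2570 J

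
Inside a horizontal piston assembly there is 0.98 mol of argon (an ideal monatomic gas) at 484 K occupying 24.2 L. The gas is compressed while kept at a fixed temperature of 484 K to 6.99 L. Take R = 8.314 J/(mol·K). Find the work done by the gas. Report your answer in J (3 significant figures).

W ≈ -4900 J

Isothermal: W = nRT ln(V₂/V₁).
W = (0.98)(8.314)(484) × ln(6.99/24.2)
  = 3943 × -1.242
W_by_gas = -4897 J.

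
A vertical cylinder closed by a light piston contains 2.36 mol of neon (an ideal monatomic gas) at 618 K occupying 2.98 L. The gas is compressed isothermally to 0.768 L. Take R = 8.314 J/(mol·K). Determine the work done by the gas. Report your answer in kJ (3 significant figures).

W ≈ -16.4 kJ

Isothermal: W = nRT ln(V₂/V₁).
W = (2.36)(8.314)(618) × ln(0.768/2.98)
  = 12126 × -1.356
W_by_gas = -16441 J.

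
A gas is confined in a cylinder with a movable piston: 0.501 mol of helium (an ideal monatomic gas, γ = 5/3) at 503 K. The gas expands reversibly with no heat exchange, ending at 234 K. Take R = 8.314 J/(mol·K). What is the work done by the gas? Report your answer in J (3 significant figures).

Adiabatic ⇒ Q = 0, so W_by = −ΔU = nCᵥ(T₁ − T₂).
Cᵥ = 3R/2 = 12.47 J/(mol·K).
W = (0.501)(12.47)(503 − 234) = 1681 J.

W ≈ 1680 J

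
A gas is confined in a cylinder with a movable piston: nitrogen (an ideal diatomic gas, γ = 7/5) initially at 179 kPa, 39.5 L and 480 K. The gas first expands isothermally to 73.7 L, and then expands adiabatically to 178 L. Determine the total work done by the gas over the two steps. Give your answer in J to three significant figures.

W_total ≈ 9660 J

Step 1 (isothermal): W = P₁V₁ ln(V₂/V₁) = (7070) ln(73.7/39.5) = 4410 J.
After step 1: P = 95.94 kPa, V = 73.7 L, T = 480 K.
Step 2 (adiabatic): W = (P₁V₁ − P₂V₂)/(γ−1) = (7071 − 4969)/0.4 = 5254 J.
W_total = 4410 + 5254 = 9664 J.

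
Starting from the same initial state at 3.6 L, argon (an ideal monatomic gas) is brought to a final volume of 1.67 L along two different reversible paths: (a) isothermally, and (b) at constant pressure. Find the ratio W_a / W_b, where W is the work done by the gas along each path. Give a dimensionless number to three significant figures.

W_a / W_b ≈ 1.43

Path (a) isothermal: W = P₁V₁ ln(V₂/V₁) → W_a/(P₁V₁) = -0.7681.
Path (b) isobaric: W = P₁(V₂ − V₁) → W_b/(P₁V₁) = -0.5361.
W_a / W_b = -0.7681 / -0.5361 = 1.433.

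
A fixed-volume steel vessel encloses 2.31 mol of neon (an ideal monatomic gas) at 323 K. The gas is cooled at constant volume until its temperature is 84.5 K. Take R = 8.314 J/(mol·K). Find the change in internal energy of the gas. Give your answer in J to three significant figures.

Constant volume ⇒ W = 0, so Q = ΔU = nCᵥΔT with Cᵥ = 3R/2 = 12.47 J/(mol·K).
ΔU = (2.31)(12.47)(84.5 − 323) = -6871 J.

ΔU ≈ -6870 J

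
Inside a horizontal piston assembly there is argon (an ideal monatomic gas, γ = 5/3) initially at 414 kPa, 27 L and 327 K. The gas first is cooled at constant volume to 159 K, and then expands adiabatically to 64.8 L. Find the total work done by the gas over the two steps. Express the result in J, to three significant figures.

W_total ≈ 3600 J

Step 1 (isochoric): W = 0 (constant volume).
After step 1: P = 201.3 kPa (V unchanged).
Step 2 (adiabatic): W = (P₁V₁ − P₂V₂)/(γ−1) = (5435 − 3032)/0.667 = 3605 J.
W_total = 0 + 3605 = 3605 J.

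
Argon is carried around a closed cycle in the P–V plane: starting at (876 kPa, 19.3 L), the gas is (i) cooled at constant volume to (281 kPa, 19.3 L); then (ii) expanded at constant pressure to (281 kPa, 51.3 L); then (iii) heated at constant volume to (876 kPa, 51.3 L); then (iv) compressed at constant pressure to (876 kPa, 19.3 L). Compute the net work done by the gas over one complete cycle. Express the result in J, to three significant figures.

Constant-volume legs do no work.
W(ii) = (281)(51.3 − 19.3) = 8992 J; W(iv) = (876)(19.3 − 51.3) = -28032 J.
W_net = 8992 − 28032 = -19040 J (the counter-clockwise enclosed area).

W_net ≈ -19000 J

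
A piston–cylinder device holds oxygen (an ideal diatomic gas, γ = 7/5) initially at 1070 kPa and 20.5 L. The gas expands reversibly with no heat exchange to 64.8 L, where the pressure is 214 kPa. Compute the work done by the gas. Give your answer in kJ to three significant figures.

W ≈ 20.2 kJ

Adiabatic: W = (P₁V₁ − P₂V₂)/(γ − 1) with γ = 7/5.
P₁V₁ = 21935 J, P₂V₂ = 13867 J.
W = (21935 − 13867) / 0.4 = 20170 J.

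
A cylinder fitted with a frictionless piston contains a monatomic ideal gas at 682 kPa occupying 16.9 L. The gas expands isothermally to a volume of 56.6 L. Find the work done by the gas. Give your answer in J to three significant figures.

W ≈ 13900 J

Isothermal: W = nRT ln(V₂/V₁) = P₁V₁ ln(V₂/V₁).
P₁V₁ = (682 kPa)(16.9 L) = 11526 J.
W = 11526 × ln(56.6/16.9) = 11526 × 1.209
W_by_gas = 13931 J.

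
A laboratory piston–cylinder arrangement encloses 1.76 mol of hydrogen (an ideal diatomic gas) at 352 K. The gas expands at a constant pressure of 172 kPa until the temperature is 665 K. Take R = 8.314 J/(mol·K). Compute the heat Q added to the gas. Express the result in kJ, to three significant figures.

Isobaric: W = nRΔT = (1.76)(8.314)(313) = 4580 J.
ΔU = nCᵥΔT with Cᵥ = 5R/2: ΔU = (1.76)(20.79)(313) = 11450 J.
Q = ΔU + W = 11450 + 4580 = 16030 J.

Q ≈ 16.0 kJ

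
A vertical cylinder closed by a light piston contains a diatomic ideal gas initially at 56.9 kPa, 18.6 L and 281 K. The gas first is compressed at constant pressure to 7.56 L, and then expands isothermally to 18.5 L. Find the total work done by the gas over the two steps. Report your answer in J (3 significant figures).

Step 1 (isobaric): W = PΔV = (56.9 kPa)(7.56 − 18.6 L) = -628.2 J.
After step 1: P = 56.9 kPa, V = 7.56 L, T = 114.2 K.
Step 2 (isothermal): W = P₁V₁ ln(V₂/V₁) = (430.2) ln(18.5/7.56) = 385 J.
W_total = -628.2 + 385 = -243.2 J.

W_total ≈ -243 J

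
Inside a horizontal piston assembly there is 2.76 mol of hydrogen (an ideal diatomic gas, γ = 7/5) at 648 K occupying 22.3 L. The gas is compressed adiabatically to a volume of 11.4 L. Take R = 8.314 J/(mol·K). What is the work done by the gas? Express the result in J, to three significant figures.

W ≈ -11400 J

Adiabatic: TV^(γ−1) = const with γ = 7/5.
T₂ = T₁ (V₁/V₂)^(γ−1) = 648 × (22.3/11.4)^0.4 = 648 × 1.308 = 847.5 K.
W_by = nCᵥ(T₁ − T₂) = (2.76)(20.79)(648 − 847.5) = -11444 J.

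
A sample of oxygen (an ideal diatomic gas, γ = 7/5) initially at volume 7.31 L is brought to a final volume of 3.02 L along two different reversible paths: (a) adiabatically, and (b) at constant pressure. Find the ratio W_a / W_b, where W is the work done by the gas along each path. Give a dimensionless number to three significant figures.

Path (a) adiabatic: W = P₁V₁(1 − (V₁/V₂)^(γ−1))/(γ−1) → W_a/(P₁V₁) = -1.06.
Path (b) isobaric: W = P₁(V₂ − V₁) → W_b/(P₁V₁) = -0.5869.
W_a / W_b = -1.06 / -0.5869 = 1.807.

W_a / W_b ≈ 1.81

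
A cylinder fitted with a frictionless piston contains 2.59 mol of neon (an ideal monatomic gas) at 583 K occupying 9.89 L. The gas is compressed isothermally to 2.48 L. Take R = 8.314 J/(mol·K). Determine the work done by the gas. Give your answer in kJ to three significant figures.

Isothermal: W = nRT ln(V₂/V₁).
W = (2.59)(8.314)(583) × ln(2.48/9.89)
  = 12554 × -1.383
W_by_gas = -17365 J.

W ≈ -17.4 kJ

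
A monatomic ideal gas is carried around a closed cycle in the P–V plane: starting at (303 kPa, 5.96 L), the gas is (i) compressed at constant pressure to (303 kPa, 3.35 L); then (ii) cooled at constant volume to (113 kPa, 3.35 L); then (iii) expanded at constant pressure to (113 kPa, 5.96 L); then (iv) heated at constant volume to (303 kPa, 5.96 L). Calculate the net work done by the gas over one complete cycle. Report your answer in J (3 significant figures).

Constant-volume legs do no work.
W(i) = (303)(3.35 − 5.96) = -790.8 J; W(iii) = (113)(5.96 − 3.35) = 294.9 J.
W_net = -790.8 + 294.9 = -495.9 J (the counter-clockwise enclosed area).

W_net ≈ -496 J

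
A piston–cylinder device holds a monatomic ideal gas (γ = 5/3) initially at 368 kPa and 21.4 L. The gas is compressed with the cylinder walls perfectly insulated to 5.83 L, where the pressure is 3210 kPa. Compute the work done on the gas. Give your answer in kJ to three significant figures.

Adiabatic: W = (P₁V₁ − P₂V₂)/(γ − 1) with γ = 5/3.
P₁V₁ = 7875 J, P₂V₂ = 18714 J.
W = (7875 − 18714) / 0.6667 = -16259 J.
Work on gas = −W_by = 16259 J.

W ≈ 16.3 kJ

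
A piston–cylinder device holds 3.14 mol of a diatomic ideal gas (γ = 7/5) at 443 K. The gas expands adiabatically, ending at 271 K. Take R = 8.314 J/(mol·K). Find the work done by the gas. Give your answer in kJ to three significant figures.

Adiabatic ⇒ Q = 0, so W_by = −ΔU = nCᵥ(T₁ − T₂).
Cᵥ = 5R/2 = 20.79 J/(mol·K).
W = (3.14)(20.79)(443 − 271) = 11226 J.

W ≈ 11.2 kJ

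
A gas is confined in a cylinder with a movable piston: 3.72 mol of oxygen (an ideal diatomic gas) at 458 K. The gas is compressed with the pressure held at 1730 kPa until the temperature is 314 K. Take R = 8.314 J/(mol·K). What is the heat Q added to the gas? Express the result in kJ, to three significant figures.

Q ≈ -15.6 kJ

Isobaric: W = nRΔT = (3.72)(8.314)(-144) = -4454 J.
ΔU = nCᵥΔT with Cᵥ = 5R/2: ΔU = (3.72)(20.79)(-144) = -11134 J.
Q = ΔU + W = -11134 − 4454 = -15588 J.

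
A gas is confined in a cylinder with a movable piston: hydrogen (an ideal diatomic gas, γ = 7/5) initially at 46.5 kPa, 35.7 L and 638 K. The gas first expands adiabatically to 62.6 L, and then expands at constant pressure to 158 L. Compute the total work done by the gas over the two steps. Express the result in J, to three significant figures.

W_total ≈ 2860 J

Step 1 (adiabatic): W = (P₁V₁ − P₂V₂)/(γ−1) = (1660 − 1326)/0.4 = 835 J.
After step 1: P = 21.18 kPa, V = 62.6 L, T = 509.6 K.
Step 2 (isobaric): W = PΔV = (21.18 kPa)(158 − 62.6 L) = 2021 J.
W_total = 835 + 2021 = 2856 J.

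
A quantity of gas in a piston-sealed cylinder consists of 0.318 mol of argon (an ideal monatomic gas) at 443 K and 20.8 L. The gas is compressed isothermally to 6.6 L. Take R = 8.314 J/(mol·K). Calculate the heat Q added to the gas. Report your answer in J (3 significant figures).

Isothermal ⇒ ΔU = 0, so Q = W = nRT ln(V₂/V₁).
Q = (0.318)(8.314)(443) ln(6.6/20.8) = 1171 × -1.148 = -1344 J.

Q ≈ -1340 J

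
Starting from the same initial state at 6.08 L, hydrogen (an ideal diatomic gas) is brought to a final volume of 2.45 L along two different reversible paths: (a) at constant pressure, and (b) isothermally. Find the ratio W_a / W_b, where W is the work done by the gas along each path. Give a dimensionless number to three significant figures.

W_a / W_b ≈ 0.657

Path (a) isobaric: W = P₁(V₂ − V₁) → W_a/(P₁V₁) = -0.597.
Path (b) isothermal: W = P₁V₁ ln(V₂/V₁) → W_b/(P₁V₁) = -0.9089.
W_a / W_b = -0.597 / -0.9089 = 0.6569.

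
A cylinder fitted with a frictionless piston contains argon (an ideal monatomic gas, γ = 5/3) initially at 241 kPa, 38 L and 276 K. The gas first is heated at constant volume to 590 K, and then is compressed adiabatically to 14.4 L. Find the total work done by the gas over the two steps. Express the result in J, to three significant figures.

W_total ≈ -26700 J

Step 1 (isochoric): W = 0 (constant volume).
After step 1: P = 515.2 kPa (V unchanged).
Step 2 (adiabatic): W = (P₁V₁ − P₂V₂)/(γ−1) = (19577 − 37384)/0.667 = -26711 J.
W_total = 0 − 26711 = -26711 J.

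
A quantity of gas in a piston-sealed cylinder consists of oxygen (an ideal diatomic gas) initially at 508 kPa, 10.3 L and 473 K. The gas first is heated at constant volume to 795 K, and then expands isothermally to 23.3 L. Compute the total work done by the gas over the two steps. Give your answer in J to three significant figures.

W_total ≈ 7180 J

Step 1 (isochoric): W = 0 (constant volume).
After step 1: P = 853.8 kPa (V unchanged).
Step 2 (isothermal): W = P₁V₁ ln(V₂/V₁) = (8794) ln(23.3/10.3) = 7179 J.
W_total = 0 + 7179 = 7179 J.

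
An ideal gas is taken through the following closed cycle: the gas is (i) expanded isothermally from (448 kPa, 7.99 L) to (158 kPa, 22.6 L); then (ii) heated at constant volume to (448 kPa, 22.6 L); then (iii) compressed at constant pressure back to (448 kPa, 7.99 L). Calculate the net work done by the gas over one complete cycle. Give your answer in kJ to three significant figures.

W_net ≈ -2.82 kJ

Leg (i): W = PᵢVᵢ ln(V_f/Vᵢ) = (3580) ln(22.6/7.99) = 3722 J.
Leg (ii): W = 0.
Leg (iii): W = PΔV = (448)(7.99 − 22.6) = -6545 J.
W_net = 3722 − 6545 = -2823 J.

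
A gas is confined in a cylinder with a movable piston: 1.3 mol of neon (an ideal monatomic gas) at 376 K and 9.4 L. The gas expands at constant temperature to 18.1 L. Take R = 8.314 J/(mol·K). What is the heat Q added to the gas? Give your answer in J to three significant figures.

Isothermal ⇒ ΔU = 0, so Q = W = nRT ln(V₂/V₁).
Q = (1.3)(8.314)(376) ln(18.1/9.4) = 4064 × 0.6552 = 2663 J.

Q ≈ 2660 J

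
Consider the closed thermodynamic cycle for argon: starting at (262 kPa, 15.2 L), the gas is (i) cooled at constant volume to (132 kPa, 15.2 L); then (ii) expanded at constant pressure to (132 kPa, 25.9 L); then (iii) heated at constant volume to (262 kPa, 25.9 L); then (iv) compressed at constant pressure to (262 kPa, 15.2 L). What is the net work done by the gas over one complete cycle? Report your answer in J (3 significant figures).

Constant-volume legs do no work.
W(ii) = (132)(25.9 − 15.2) = 1412 J; W(iv) = (262)(15.2 − 25.9) = -2803 J.
W_net = 1412 − 2803 = -1391 J (the counter-clockwise enclosed area).

W_net ≈ -1390 J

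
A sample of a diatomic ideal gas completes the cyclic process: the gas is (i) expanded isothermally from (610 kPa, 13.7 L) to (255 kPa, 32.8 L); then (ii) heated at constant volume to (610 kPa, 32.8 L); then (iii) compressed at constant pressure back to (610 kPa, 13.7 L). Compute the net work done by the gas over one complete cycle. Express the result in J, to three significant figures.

W_net ≈ -4360 J

Leg (i): W = PᵢVᵢ ln(V_f/Vᵢ) = (8357) ln(32.8/13.7) = 7296 J.
Leg (ii): W = 0.
Leg (iii): W = PΔV = (610)(13.7 − 32.8) = -11651 J.
W_net = 7296 − 11651 = -4355 J.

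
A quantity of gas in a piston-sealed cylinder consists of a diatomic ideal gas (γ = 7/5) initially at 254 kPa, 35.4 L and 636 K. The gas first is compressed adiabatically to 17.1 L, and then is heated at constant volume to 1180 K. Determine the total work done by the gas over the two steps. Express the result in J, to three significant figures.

Step 1 (adiabatic): W = (P₁V₁ − P₂V₂)/(γ−1) = (8992 − 12029)/0.4 = -7594 J.
Step 2 (isochoric): W = 0 (constant volume).
W_total = -7594 + 0 = -7594 J.

W_total ≈ -7590 J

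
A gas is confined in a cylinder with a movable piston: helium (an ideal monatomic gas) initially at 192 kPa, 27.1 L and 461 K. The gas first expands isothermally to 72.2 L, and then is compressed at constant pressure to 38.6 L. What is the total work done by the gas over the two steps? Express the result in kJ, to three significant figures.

W_total ≈ 2.68 kJ

Step 1 (isothermal): W = P₁V₁ ln(V₂/V₁) = (5203) ln(72.2/27.1) = 5099 J.
After step 1: P = 72.07 kPa, V = 72.2 L, T = 461 K.
Step 2 (isobaric): W = PΔV = (72.07 kPa)(38.6 − 72.2 L) = -2421 J.
W_total = 5099 − 2421 = 2677 J.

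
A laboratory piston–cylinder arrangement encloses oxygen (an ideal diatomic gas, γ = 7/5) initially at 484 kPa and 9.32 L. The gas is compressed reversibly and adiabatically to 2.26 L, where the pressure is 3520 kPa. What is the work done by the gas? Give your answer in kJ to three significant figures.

Adiabatic: W = (P₁V₁ − P₂V₂)/(γ − 1) with γ = 7/5.
P₁V₁ = 4511 J, P₂V₂ = 7955 J.
W = (4511 − 7955) / 0.4 = -8611 J.

W ≈ -8.61 kJ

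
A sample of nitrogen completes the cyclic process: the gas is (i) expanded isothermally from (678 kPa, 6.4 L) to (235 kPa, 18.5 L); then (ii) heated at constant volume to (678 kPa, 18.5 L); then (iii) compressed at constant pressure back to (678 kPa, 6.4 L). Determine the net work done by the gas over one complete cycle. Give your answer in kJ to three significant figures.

W_net ≈ -3.60 kJ

Leg (i): W = PᵢVᵢ ln(V_f/Vᵢ) = (4339) ln(18.5/6.4) = 4606 J.
Leg (ii): W = 0.
Leg (iii): W = PΔV = (678)(6.4 − 18.5) = -8204 J.
W_net = 4606 − 8204 = -3598 J.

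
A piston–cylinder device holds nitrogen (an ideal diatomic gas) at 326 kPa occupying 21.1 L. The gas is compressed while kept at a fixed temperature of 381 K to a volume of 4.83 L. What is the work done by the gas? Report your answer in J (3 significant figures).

W ≈ -10100 J

Isothermal: W = nRT ln(V₂/V₁) = P₁V₁ ln(V₂/V₁).
P₁V₁ = (326 kPa)(21.1 L) = 6879 J.
W = 6879 × ln(4.83/21.1) = 6879 × -1.474
W_by_gas = -10142 J.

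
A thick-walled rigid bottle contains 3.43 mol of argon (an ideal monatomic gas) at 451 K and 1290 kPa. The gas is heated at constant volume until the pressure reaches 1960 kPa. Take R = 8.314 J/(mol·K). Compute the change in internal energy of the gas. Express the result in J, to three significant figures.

ΔU ≈ 10000 J

Constant volume ⇒ W = 0, so Q = ΔU = nCᵥΔT with Cᵥ = 3R/2 = 12.47 J/(mol·K).
At constant V, T₂/T₁ = P₂/P₁ ⇒ ΔT = T₁(P₂/P₁ − 1) = 451·(1960/1290 − 1) = 234.2 K.
ΔU = (3.43)(12.47)(234.2) = 10020 J.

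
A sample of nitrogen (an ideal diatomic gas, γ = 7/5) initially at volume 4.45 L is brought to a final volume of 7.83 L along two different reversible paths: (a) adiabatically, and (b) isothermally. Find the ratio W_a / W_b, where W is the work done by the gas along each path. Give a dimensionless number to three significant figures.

W_a / W_b ≈ 0.895

Path (a) adiabatic: W = P₁V₁(1 − (V₁/V₂)^(γ−1))/(γ−1) → W_a/(P₁V₁) = 0.5058.
Path (b) isothermal: W = P₁V₁ ln(V₂/V₁) → W_b/(P₁V₁) = 0.5651.
W_a / W_b = 0.5058 / 0.5651 = 0.895.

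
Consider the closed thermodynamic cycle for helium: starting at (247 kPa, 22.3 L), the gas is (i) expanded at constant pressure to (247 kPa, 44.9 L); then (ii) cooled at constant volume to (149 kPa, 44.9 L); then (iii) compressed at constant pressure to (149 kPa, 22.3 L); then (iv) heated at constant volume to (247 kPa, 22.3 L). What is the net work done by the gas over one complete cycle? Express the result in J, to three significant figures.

Constant-volume legs do no work.
W(i) = (247)(44.9 − 22.3) = 5582 J; W(iii) = (149)(22.3 − 44.9) = -3367 J.
W_net = 5582 − 3367 = 2215 J (the clockwise enclosed area).

W_net ≈ 2210 J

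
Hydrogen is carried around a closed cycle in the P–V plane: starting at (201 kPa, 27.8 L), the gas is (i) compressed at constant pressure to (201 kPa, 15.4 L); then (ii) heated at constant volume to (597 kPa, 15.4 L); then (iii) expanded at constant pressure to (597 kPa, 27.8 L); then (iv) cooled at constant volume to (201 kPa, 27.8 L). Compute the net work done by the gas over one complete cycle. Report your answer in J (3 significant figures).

Constant-volume legs do no work.
W(i) = (201)(15.4 − 27.8) = -2492 J; W(iii) = (597)(27.8 − 15.4) = 7403 J.
W_net = -2492 + 7403 = 4910 J (the clockwise enclosed area).

W_net ≈ 4910 J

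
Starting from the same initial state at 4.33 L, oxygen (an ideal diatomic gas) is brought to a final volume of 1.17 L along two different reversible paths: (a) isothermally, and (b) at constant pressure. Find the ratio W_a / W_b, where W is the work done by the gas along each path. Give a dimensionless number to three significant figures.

Path (a) isothermal: W = P₁V₁ ln(V₂/V₁) → W_a/(P₁V₁) = -1.309.
Path (b) isobaric: W = P₁(V₂ − V₁) → W_b/(P₁V₁) = -0.7298.
W_a / W_b = -1.309 / -0.7298 = 1.793.

W_a / W_b ≈ 1.79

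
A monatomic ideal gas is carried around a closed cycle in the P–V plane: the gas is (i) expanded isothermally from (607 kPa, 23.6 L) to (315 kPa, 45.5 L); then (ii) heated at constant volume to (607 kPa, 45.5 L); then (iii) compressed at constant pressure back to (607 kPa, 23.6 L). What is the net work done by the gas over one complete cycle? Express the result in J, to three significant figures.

W_net ≈ -3890 J

Leg (i): W = PᵢVᵢ ln(V_f/Vᵢ) = (14325) ln(45.5/23.6) = 9404 J.
Leg (ii): W = 0.
Leg (iii): W = PΔV = (607)(23.6 − 45.5) = -13293 J.
W_net = 9404 − 13293 = -3889 J.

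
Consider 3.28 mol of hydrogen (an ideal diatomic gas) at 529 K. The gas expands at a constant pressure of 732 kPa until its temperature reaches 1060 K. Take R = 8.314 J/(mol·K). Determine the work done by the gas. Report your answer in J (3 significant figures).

W ≈ 14500 J

Isobaric: W = P ΔV = nR ΔT.
W = (3.28)(8.314)(1060 − 529) = 14480 J.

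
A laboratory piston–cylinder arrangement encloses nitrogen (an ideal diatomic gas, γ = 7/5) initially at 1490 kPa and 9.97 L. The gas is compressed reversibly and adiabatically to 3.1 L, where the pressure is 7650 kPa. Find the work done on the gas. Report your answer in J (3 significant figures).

W ≈ 22100 J

Adiabatic: W = (P₁V₁ − P₂V₂)/(γ − 1) with γ = 7/5.
P₁V₁ = 14855 J, P₂V₂ = 23715 J.
W = (14855 − 23715) / 0.4 = -22149 J.
Work on gas = −W_by = 22149 J.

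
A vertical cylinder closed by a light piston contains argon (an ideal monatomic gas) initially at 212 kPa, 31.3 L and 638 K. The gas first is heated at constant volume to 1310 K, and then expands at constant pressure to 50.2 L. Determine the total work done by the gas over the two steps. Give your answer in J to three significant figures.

W_total ≈ 8230 J

Step 1 (isochoric): W = 0 (constant volume).
After step 1: P = 435.3 kPa (V unchanged).
Step 2 (isobaric): W = PΔV = (435.3 kPa)(50.2 − 31.3 L) = 8227 J.
W_total = 0 + 8227 = 8227 J.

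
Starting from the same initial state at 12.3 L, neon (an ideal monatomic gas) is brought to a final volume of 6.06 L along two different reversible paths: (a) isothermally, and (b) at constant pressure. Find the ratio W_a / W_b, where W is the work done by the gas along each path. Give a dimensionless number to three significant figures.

Path (a) isothermal: W = P₁V₁ ln(V₂/V₁) → W_a/(P₁V₁) = -0.7079.
Path (b) isobaric: W = P₁(V₂ − V₁) → W_b/(P₁V₁) = -0.5073.
W_a / W_b = -0.7079 / -0.5073 = 1.395.

W_a / W_b ≈ 1.40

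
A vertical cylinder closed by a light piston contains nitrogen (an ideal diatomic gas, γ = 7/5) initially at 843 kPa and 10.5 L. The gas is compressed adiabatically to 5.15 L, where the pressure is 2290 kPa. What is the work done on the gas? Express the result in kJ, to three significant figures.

W ≈ 7.36 kJ

Adiabatic: W = (P₁V₁ − P₂V₂)/(γ − 1) with γ = 7/5.
P₁V₁ = 8852 J, P₂V₂ = 11794 J.
W = (8852 − 11794) / 0.4 = -7355 J.
Work on gas = −W_by = 7355 J.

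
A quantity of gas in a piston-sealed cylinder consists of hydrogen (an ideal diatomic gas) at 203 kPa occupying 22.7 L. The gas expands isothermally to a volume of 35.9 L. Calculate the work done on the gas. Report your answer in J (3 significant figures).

W ≈ -2110 J

Isothermal: W = nRT ln(V₂/V₁) = P₁V₁ ln(V₂/V₁).
P₁V₁ = (203 kPa)(22.7 L) = 4608 J.
W = 4608 × ln(35.9/22.7) = 4608 × 0.4584
W_by_gas = 2112 J; work on gas = −W_by = -2112 J.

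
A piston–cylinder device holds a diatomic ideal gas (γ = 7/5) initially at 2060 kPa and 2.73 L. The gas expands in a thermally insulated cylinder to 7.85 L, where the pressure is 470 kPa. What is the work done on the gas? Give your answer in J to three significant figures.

W ≈ -4840 J

Adiabatic: W = (P₁V₁ − P₂V₂)/(γ − 1) with γ = 7/5.
P₁V₁ = 5624 J, P₂V₂ = 3690 J.
W = (5624 − 3690) / 0.4 = 4836 J.
Work on gas = −W_by = -4836 J.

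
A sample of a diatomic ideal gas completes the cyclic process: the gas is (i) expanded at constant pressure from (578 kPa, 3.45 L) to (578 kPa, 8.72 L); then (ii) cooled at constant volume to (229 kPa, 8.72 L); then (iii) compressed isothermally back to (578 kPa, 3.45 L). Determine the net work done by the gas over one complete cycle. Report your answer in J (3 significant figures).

W_net ≈ 1190 J

Leg (i): W = PΔV = (578)(8.72 − 3.45) = 3046 J.
Leg (ii): W = 0.
Leg (iii): W = PᵢVᵢ ln(V_f/Vᵢ) = (1997) ln(3.45/8.72) = -1852 J.
W_net = 3046 − 1852 = 1194 J.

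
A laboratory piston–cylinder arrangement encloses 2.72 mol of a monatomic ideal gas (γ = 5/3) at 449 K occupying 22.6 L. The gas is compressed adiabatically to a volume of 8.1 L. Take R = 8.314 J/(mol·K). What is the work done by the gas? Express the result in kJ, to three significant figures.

W ≈ -15.0 kJ

Adiabatic: TV^(γ−1) = const with γ = 5/3.
T₂ = T₁ (V₁/V₂)^(γ−1) = 449 × (22.6/8.1)^0.667 = 449 × 1.982 = 889.9 K.
W_by = nCᵥ(T₁ − T₂) = (2.72)(12.47)(449 − 889.9) = -14955 J.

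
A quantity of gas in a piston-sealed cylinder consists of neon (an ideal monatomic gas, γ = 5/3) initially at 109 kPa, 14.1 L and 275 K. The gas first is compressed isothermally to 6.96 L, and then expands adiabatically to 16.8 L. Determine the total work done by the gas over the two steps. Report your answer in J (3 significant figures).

Step 1 (isothermal): W = P₁V₁ ln(V₂/V₁) = (1537) ln(6.96/14.1) = -1085 J.
After step 1: P = 220.8 kPa, V = 6.96 L, T = 275 K.
Step 2 (adiabatic): W = (P₁V₁ − P₂V₂)/(γ−1) = (1537 − 854.1)/0.667 = 1024 J.
W_total = -1085 + 1024 = -60.85 J.

W_total ≈ -60.9 J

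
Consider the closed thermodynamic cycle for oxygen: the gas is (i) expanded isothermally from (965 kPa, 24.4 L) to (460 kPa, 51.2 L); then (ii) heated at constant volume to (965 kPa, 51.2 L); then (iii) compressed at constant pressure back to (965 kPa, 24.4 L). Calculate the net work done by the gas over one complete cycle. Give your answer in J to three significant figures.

W_net ≈ -8410 J

Leg (i): W = PᵢVᵢ ln(V_f/Vᵢ) = (23546) ln(51.2/24.4) = 17451 J.
Leg (ii): W = 0.
Leg (iii): W = PΔV = (965)(24.4 − 51.2) = -25862 J.
W_net = 17451 − 25862 = -8411 J.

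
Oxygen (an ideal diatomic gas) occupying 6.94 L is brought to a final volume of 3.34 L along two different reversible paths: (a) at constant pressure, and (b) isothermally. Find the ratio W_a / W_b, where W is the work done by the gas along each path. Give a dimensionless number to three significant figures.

Path (a) isobaric: W = P₁(V₂ − V₁) → W_a/(P₁V₁) = -0.5187.
Path (b) isothermal: W = P₁V₁ ln(V₂/V₁) → W_b/(P₁V₁) = -0.7313.
W_a / W_b = -0.5187 / -0.7313 = 0.7093.

W_a / W_b ≈ 0.709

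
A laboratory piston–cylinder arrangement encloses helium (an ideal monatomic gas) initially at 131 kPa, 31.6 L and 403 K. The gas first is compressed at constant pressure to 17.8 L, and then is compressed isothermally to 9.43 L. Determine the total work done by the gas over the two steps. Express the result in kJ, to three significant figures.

W_total ≈ -3.29 kJ

Step 1 (isobaric): W = PΔV = (131 kPa)(17.8 − 31.6 L) = -1808 J.
After step 1: P = 131 kPa, V = 17.8 L, T = 227 K.
Step 2 (isothermal): W = P₁V₁ ln(V₂/V₁) = (2332) ln(9.43/17.8) = -1481 J.
W_total = -1808 − 1481 = -3289 J.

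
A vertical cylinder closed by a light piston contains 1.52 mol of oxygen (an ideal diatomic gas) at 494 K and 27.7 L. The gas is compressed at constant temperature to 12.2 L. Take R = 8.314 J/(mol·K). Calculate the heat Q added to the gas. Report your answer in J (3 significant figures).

Isothermal ⇒ ΔU = 0, so Q = W = nRT ln(V₂/V₁).
Q = (1.52)(8.314)(494) ln(12.2/27.7) = 6243 × -0.82 = -5119 J.

Q ≈ -5120 J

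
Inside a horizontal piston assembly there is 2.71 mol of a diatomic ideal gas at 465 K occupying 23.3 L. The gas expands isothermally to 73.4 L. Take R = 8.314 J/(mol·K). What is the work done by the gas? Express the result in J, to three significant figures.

W ≈ 12000 J

Isothermal: W = nRT ln(V₂/V₁).
W = (2.71)(8.314)(465) × ln(73.4/23.3)
  = 10477 × 1.147
W_by_gas = 12022 J.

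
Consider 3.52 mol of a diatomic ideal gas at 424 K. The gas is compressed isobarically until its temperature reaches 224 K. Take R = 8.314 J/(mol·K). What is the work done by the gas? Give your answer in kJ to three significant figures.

Isobaric: W = P ΔV = nR ΔT.
W = (3.52)(8.314)(224 − 424) = -5853 J.

W ≈ -5.85 kJ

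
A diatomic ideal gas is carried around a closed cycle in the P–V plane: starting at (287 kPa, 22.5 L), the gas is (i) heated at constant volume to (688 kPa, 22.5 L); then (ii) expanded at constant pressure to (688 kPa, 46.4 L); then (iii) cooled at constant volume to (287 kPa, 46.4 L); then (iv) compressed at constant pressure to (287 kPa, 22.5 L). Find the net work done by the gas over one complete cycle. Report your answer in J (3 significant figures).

W_net ≈ 9580 J

Constant-volume legs do no work.
W(ii) = (688)(46.4 − 22.5) = 16443 J; W(iv) = (287)(22.5 − 46.4) = -6859 J.
W_net = 16443 − 6859 = 9584 J (the clockwise enclosed area).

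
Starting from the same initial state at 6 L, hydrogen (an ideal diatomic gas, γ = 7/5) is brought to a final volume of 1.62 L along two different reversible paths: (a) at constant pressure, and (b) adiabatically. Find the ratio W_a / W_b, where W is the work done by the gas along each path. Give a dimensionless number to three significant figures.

W_a / W_b ≈ 0.424

Path (a) isobaric: W = P₁(V₂ − V₁) → W_a/(P₁V₁) = -0.73.
Path (b) adiabatic: W = P₁V₁(1 − (V₁/V₂)^(γ−1))/(γ−1) → W_b/(P₁V₁) = -1.721.
W_a / W_b = -0.73 / -1.721 = 0.4242.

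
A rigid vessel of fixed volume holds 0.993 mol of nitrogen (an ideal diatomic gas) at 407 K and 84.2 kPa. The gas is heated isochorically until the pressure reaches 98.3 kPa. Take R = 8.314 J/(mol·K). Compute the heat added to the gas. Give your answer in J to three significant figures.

Q ≈ 1410 J

Constant volume ⇒ W = 0, so Q = ΔU = nCᵥΔT with Cᵥ = 5R/2 = 20.79 J/(mol·K).
At constant V, T₂/T₁ = P₂/P₁ ⇒ ΔT = T₁(P₂/P₁ − 1) = 407·(98.3/84.2 − 1) = 68.16 K.
ΔU = (0.993)(20.79)(68.16) = 1407 J.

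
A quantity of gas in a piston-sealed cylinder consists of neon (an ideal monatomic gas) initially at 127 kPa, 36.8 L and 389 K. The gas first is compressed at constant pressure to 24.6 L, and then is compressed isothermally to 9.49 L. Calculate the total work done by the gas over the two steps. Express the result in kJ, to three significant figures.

Step 1 (isobaric): W = PΔV = (127 kPa)(24.6 − 36.8 L) = -1549 J.
After step 1: P = 127 kPa, V = 24.6 L, T = 260 K.
Step 2 (isothermal): W = P₁V₁ ln(V₂/V₁) = (3124) ln(9.49/24.6) = -2976 J.
W_total = -1549 − 2976 = -4525 J.

W_total ≈ -4.53 kJ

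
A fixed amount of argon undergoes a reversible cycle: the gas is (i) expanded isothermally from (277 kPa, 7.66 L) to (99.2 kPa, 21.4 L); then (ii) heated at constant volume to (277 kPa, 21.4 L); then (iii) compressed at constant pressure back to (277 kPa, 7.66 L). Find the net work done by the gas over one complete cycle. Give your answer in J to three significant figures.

W_net ≈ -1630 J

Leg (i): W = PᵢVᵢ ln(V_f/Vᵢ) = (2122) ln(21.4/7.66) = 2180 J.
Leg (ii): W = 0.
Leg (iii): W = PΔV = (277)(7.66 − 21.4) = -3806 J.
W_net = 2180 − 3806 = -1626 J.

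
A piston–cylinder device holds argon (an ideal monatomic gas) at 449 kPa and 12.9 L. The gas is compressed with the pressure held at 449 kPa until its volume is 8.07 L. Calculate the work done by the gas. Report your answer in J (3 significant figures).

Isobaric: W = P ΔV.
W = (449 kPa)(8.07 − 12.9 L) = (449)(-4.83) = -2169 J.

W ≈ -2170 J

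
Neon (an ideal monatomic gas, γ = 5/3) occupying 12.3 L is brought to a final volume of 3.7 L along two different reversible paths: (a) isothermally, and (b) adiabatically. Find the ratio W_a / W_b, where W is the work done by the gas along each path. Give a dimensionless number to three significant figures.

W_a / W_b ≈ 0.652

Path (a) isothermal: W = P₁V₁ ln(V₂/V₁) → W_a/(P₁V₁) = -1.201.
Path (b) adiabatic: W = P₁V₁(1 − (V₁/V₂)^(γ−1))/(γ−1) → W_b/(P₁V₁) = -1.841.
W_a / W_b = -1.201 / -1.841 = 0.6525.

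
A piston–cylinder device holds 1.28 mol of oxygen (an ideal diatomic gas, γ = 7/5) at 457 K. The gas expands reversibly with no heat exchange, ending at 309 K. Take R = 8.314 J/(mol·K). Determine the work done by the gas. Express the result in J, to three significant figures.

W ≈ 3940 J

Adiabatic ⇒ Q = 0, so W_by = −ΔU = nCᵥ(T₁ − T₂).
Cᵥ = 5R/2 = 20.79 J/(mol·K).
W = (1.28)(20.79)(457 − 309) = 3938 J.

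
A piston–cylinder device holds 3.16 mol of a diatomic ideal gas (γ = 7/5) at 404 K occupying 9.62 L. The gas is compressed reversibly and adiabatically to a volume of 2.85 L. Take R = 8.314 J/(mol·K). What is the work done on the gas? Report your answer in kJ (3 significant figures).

W ≈ 16.6 kJ

Adiabatic: TV^(γ−1) = const with γ = 7/5.
T₂ = T₁ (V₁/V₂)^(γ−1) = 404 × (9.62/2.85)^0.4 = 404 × 1.627 = 657.2 K.
W_by = nCᵥ(T₁ − T₂) = (3.16)(20.79)(404 − 657.2) = -16632 J.
Work on gas = −W_by = 16632 J.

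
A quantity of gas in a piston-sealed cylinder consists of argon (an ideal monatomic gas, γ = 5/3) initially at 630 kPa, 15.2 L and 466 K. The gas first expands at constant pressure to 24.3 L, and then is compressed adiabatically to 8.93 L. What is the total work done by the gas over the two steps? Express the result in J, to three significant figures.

Step 1 (isobaric): W = PΔV = (630 kPa)(24.3 − 15.2 L) = 5733 J.
After step 1: P = 630 kPa, V = 24.3 L, T = 745 K.
Step 2 (adiabatic): W = (P₁V₁ − P₂V₂)/(γ−1) = (15309 − 29839)/0.667 = -21795 J.
W_total = 5733 − 21795 = -16062 J.

W_total ≈ -16100 J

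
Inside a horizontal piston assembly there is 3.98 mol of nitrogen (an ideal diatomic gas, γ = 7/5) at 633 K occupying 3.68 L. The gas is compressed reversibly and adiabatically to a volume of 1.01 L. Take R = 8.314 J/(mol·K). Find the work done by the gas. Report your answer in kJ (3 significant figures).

Adiabatic: TV^(γ−1) = const with γ = 7/5.
T₂ = T₁ (V₁/V₂)^(γ−1) = 633 × (3.68/1.01)^0.4 = 633 × 1.677 = 1062 K.
W_by = nCᵥ(T₁ − T₂) = (3.98)(20.79)(633 − 1062) = -35466 J.

W ≈ -35.5 kJ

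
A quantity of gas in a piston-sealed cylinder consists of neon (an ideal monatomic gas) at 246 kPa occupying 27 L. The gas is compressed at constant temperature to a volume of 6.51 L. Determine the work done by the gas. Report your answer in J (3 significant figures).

W ≈ -9450 J

Isothermal: W = nRT ln(V₂/V₁) = P₁V₁ ln(V₂/V₁).
P₁V₁ = (246 kPa)(27 L) = 6642 J.
W = 6642 × ln(6.51/27) = 6642 × -1.422
W_by_gas = -9448 J.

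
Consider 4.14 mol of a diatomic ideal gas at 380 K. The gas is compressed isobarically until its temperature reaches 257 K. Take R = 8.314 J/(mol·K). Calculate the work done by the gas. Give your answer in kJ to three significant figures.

W ≈ -4.23 kJ

Isobaric: W = P ΔV = nR ΔT.
W = (4.14)(8.314)(257 − 380) = -4234 J.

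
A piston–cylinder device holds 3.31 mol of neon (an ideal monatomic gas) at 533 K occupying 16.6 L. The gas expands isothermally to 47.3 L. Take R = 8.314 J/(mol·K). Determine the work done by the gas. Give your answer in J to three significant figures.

Isothermal: W = nRT ln(V₂/V₁).
W = (3.31)(8.314)(533) × ln(47.3/16.6)
  = 14668 × 1.047
W_by_gas = 15359 J.

W ≈ 15400 J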